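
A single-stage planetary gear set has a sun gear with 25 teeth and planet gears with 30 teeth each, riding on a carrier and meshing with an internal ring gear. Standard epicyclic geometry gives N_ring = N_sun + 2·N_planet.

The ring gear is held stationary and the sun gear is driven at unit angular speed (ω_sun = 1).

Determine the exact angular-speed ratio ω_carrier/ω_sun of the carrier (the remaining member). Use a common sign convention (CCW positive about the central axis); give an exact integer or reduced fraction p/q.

N_ring = 25 + 2·30 = 85
25(ω_s−ω_c) = −85(ω_r−ω_c),  ω_r=0, ω_s=1
25(1−ω_c) = −85(0−ω_c)  ⇒  110ω_c = 25  ⇒  ω_c = 5/22
ω_c/ω_s = 5/22

5/22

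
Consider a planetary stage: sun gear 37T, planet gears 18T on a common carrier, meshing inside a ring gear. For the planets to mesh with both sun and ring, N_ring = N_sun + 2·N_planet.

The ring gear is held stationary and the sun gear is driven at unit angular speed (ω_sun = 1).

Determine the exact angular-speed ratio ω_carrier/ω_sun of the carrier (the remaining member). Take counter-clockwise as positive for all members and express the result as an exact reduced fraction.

37/110

N_ring = 37 + 2·18 = 73
37(ω_s−ω_c) = −73(ω_r−ω_c),  ω_r=0, ω_s=1
37(1−ω_c) = −73(0−ω_c)  ⇒  110ω_c = 37  ⇒  ω_c = 37/110
ω_c/ω_s = 37/110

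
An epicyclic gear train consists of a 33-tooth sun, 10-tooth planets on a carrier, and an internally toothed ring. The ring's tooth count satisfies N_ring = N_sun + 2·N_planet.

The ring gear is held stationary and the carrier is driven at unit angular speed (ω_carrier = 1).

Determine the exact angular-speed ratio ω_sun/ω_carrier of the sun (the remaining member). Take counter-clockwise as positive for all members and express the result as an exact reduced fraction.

N_ring = 33 + 2·10 = 53
33(ω_s−ω_c) = −53(ω_r−ω_c),  ω_r=0, ω_c=1
ω_s = 1 − (53/33)(0−1) = 86/33
ω_s/ω_c = 86/33

86/33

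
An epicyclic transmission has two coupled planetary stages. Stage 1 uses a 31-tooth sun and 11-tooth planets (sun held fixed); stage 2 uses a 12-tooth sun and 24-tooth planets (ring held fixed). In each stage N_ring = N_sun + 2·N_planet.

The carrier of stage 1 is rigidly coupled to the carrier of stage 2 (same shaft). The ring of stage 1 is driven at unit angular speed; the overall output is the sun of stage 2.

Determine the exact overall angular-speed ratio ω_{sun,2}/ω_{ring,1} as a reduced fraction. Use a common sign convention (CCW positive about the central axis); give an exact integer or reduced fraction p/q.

53/14

Stage 1: N_ring = 31 + 2·11 = 53
Stage 1: 31(ω_s−ω_c) = −53(ω_r−ω_c),  ω_s=0, ω_r=1
Stage 1: 31(0−ω_c) = −53(1−ω_c)  ⇒  84ω_c = 53  ⇒  ω_c = 53/84
  ⇒ ω_c¹/ω_r¹ = 53/84
Stage 2: N_ring = 12 + 2·24 = 60
Stage 2: 12(ω_s−ω_c) = −60(ω_r−ω_c),  ω_r=0, ω_c=1
Stage 2: ω_s = 1 − (60/12)(0−1) = 6
  ⇒ ω_s²/ω_c² = 6
Coupling ω_c² = ω_c¹ ⇒ overall = 53/84 × 6 = 53/14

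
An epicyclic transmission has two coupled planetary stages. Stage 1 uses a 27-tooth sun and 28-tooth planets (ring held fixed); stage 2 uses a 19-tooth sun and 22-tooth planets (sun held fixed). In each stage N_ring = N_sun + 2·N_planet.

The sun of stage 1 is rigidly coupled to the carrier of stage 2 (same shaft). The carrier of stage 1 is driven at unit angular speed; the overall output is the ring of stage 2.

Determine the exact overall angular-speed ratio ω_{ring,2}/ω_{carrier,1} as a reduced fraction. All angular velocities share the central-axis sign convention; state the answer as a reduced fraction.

Stage 1: N_ring = 27 + 2·28 = 83
Stage 1: 27(ω_s−ω_c) = −83(ω_r−ω_c),  ω_r=0, ω_c=1
Stage 1: ω_s = 1 − (83/27)(0−1) = 110/27
  ⇒ ω_s¹/ω_c¹ = 110/27
Stage 2: N_ring = 19 + 2·22 = 63
Stage 2: 19(ω_s−ω_c) = −63(ω_r−ω_c),  ω_s=0, ω_c=1
Stage 2: ω_r = 1 − (19/63)(0−1) = 82/63
  ⇒ ω_r²/ω_c² = 82/63
Coupling ω_c² = ω_s¹ ⇒ overall = 110/27 × 82/63 = 9020/1701

9020/1701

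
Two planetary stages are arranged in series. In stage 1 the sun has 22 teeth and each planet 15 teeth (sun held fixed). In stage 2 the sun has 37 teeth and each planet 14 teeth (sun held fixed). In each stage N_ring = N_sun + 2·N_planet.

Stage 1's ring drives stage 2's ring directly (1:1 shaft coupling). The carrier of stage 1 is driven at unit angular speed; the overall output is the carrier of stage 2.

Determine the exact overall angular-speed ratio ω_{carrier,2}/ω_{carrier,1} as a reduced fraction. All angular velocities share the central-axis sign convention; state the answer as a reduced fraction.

185/204

Stage 1: N_ring = 22 + 2·15 = 52
Stage 1: 22(ω_s−ω_c) = −52(ω_r−ω_c),  ω_s=0, ω_c=1
Stage 1: ω_r = 1 − (22/52)(0−1) = 37/26
  ⇒ ω_r¹/ω_c¹ = 37/26
Stage 2: N_ring = 37 + 2·14 = 65
Stage 2: 37(ω_s−ω_c) = −65(ω_r−ω_c),  ω_s=0, ω_r=1
Stage 2: 37(0−ω_c) = −65(1−ω_c)  ⇒  102ω_c = 65  ⇒  ω_c = 65/102
  ⇒ ω_c²/ω_r² = 65/102
Coupling ω_r² = ω_r¹ ⇒ overall = 37/26 × 65/102 = 185/204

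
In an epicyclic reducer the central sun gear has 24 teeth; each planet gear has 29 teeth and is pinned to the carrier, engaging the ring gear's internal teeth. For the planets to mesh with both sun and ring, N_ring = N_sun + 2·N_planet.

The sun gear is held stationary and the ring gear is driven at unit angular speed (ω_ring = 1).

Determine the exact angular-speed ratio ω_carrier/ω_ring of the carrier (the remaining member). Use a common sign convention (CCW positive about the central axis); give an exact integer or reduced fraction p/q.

N_ring = 24 + 2·29 = 82
24(ω_s−ω_c) = −82(ω_r−ω_c),  ω_s=0, ω_r=1
24(0−ω_c) = −82(1−ω_c)  ⇒  106ω_c = 82  ⇒  ω_c = 41/53
ω_c/ω_r = 41/53

41/53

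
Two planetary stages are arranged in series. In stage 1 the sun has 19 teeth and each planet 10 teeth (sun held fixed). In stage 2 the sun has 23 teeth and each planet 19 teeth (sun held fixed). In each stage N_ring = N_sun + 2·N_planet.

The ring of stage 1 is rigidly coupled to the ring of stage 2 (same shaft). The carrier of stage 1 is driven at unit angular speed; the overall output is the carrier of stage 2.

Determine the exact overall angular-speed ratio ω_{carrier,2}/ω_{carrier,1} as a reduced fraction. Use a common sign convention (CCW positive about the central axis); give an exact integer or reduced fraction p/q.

Stage 1: N_ring = 19 + 2·10 = 39
Stage 1: 19(ω_s−ω_c) = −39(ω_r−ω_c),  ω_s=0, ω_c=1
Stage 1: ω_r = 1 − (19/39)(0−1) = 58/39
  ⇒ ω_r¹/ω_c¹ = 58/39
Stage 2: N_ring = 23 + 2·19 = 61
Stage 2: 23(ω_s−ω_c) = −61(ω_r−ω_c),  ω_s=0, ω_r=1
Stage 2: 23(0−ω_c) = −61(1−ω_c)  ⇒  84ω_c = 61  ⇒  ω_c = 61/84
  ⇒ ω_c²/ω_r² = 61/84
Coupling ω_r² = ω_r¹ ⇒ overall = 58/39 × 61/84 = 1769/1638

1769/1638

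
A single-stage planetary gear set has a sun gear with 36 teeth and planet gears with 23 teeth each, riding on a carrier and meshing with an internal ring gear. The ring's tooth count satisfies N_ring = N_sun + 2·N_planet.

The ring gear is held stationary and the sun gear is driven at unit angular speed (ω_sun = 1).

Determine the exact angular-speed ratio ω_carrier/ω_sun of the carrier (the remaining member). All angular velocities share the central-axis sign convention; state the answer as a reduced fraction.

18/59

N_ring = 36 + 2·23 = 82
36(ω_s−ω_c) = −82(ω_r−ω_c),  ω_r=0, ω_s=1
36(1−ω_c) = −82(0−ω_c)  ⇒  118ω_c = 36  ⇒  ω_c = 18/59
ω_c/ω_s = 18/59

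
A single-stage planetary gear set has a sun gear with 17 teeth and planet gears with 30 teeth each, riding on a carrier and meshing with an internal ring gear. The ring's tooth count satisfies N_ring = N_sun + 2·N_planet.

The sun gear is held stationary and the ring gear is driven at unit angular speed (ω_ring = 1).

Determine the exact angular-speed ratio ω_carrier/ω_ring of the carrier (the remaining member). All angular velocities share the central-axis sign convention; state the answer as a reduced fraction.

N_ring = 17 + 2·30 = 77
17(ω_s−ω_c) = −77(ω_r−ω_c),  ω_s=0, ω_r=1
17(0−ω_c) = −77(1−ω_c)  ⇒  94ω_c = 77  ⇒  ω_c = 77/94
ω_c/ω_r = 77/94

77/94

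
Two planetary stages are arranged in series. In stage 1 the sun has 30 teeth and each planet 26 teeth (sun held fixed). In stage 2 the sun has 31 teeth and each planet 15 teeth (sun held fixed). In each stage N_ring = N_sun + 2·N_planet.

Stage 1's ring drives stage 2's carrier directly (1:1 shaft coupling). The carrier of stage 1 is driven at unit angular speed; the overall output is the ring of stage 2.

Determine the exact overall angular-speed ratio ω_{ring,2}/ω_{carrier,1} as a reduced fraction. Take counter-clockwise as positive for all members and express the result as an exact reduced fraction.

5152/2501

Stage 1: N_ring = 30 + 2·26 = 82
Stage 1: 30(ω_s−ω_c) = −82(ω_r−ω_c),  ω_s=0, ω_c=1
Stage 1: ω_r = 1 − (30/82)(0−1) = 56/41
  ⇒ ω_r¹/ω_c¹ = 56/41
Stage 2: N_ring = 31 + 2·15 = 61
Stage 2: 31(ω_s−ω_c) = −61(ω_r−ω_c),  ω_s=0, ω_c=1
Stage 2: ω_r = 1 − (31/61)(0−1) = 92/61
  ⇒ ω_r²/ω_c² = 92/61
Coupling ω_c² = ω_r¹ ⇒ overall = 56/41 × 92/61 = 5152/2501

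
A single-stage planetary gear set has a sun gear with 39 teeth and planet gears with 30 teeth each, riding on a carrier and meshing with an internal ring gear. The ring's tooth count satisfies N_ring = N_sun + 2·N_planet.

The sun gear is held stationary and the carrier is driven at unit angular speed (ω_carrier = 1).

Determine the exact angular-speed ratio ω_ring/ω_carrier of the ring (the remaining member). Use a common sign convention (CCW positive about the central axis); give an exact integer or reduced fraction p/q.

N_ring = 39 + 2·30 = 99
39(ω_s−ω_c) = −99(ω_r−ω_c),  ω_s=0, ω_c=1
ω_r = 1 − (39/99)(0−1) = 46/33
ω_r/ω_c = 46/33

46/33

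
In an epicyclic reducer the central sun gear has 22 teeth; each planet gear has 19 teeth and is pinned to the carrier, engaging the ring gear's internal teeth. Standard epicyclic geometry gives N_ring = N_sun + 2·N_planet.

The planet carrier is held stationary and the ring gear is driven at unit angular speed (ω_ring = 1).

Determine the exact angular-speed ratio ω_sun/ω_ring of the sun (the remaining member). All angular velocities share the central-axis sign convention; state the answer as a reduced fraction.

-30/11

N_ring = 22 + 2·19 = 60
22(ω_s−ω_c) = −60(ω_r−ω_c),  ω_c=0, ω_r=1
ω_s = 0 − (60/22)(1−0) = -30/11
ω_s/ω_r = -30/11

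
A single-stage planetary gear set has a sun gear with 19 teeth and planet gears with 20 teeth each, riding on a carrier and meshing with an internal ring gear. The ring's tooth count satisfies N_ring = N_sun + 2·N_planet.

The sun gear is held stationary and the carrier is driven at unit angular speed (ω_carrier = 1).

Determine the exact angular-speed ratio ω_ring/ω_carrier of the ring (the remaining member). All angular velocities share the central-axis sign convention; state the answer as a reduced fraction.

78/59

N_ring = 19 + 2·20 = 59
19(ω_s−ω_c) = −59(ω_r−ω_c),  ω_s=0, ω_c=1
ω_r = 1 − (19/59)(0−1) = 78/59
ω_r/ω_c = 78/59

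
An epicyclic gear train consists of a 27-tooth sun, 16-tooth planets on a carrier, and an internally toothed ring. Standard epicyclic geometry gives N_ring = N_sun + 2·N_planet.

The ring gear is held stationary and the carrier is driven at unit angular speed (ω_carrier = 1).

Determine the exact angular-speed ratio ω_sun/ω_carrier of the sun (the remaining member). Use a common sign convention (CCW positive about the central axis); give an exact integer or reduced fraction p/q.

86/27

N_ring = 27 + 2·16 = 59
27(ω_s−ω_c) = −59(ω_r−ω_c),  ω_r=0, ω_c=1
ω_s = 1 − (59/27)(0−1) = 86/27
ω_s/ω_c = 86/27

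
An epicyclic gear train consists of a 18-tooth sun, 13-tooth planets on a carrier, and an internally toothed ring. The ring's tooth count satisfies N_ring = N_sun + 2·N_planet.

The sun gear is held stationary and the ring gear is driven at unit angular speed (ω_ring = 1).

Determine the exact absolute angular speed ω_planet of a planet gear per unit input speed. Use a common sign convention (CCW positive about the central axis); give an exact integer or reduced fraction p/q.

22/13

N_ring = 18 + 2·13 = 44
18(ω_s−ω_c) = −44(ω_r−ω_c),  ω_s=0, ω_r=1
18(0−ω_c) = −44(1−ω_c)  ⇒  62ω_c = 44  ⇒  ω_c = 22/31
sun–planet: 18·(0−22/31) = −13·(ω_p−ω_c)  ⇒  ω_p−ω_c = −(18/13)·(-22/31) = 396/403
ω_p = 22/31 + 396/403 = 22/13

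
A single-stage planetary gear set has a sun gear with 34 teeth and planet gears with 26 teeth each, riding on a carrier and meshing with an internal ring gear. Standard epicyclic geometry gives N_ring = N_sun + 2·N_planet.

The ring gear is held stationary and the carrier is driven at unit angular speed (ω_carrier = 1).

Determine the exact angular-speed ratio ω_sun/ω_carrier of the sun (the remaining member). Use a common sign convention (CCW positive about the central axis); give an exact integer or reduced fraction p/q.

N_ring = 34 + 2·26 = 86
34(ω_s−ω_c) = −86(ω_r−ω_c),  ω_r=0, ω_c=1
ω_s = 1 − (86/34)(0−1) = 60/17
ω_s/ω_c = 60/17

60/17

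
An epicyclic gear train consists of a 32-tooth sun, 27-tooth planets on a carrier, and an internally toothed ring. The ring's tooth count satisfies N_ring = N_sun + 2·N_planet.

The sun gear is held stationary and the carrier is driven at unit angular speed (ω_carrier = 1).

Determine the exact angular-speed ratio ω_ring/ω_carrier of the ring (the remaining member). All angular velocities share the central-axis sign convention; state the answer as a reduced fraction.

59/43

N_ring = 32 + 2·27 = 86
32(ω_s−ω_c) = −86(ω_r−ω_c),  ω_s=0, ω_c=1
ω_r = 1 − (32/86)(0−1) = 59/43
ω_r/ω_c = 59/43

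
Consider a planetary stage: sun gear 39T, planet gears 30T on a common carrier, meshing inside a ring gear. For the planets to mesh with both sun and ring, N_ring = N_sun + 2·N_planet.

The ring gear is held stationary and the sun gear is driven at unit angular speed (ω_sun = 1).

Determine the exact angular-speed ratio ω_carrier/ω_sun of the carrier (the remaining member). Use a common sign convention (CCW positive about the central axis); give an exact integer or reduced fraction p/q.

13/46

N_ring = 39 + 2·30 = 99
39(ω_s−ω_c) = −99(ω_r−ω_c),  ω_r=0, ω_s=1
39(1−ω_c) = −99(0−ω_c)  ⇒  138ω_c = 39  ⇒  ω_c = 13/46
ω_c/ω_s = 13/46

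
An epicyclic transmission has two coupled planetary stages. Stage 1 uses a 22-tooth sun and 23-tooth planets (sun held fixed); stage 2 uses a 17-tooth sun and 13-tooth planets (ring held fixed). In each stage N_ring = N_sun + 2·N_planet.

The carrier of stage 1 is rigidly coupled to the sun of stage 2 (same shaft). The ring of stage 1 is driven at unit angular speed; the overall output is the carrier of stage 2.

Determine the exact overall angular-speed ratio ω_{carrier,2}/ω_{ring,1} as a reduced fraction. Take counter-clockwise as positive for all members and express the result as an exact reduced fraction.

Stage 1: N_ring = 22 + 2·23 = 68
Stage 1: 22(ω_s−ω_c) = −68(ω_r−ω_c),  ω_s=0, ω_r=1
Stage 1: 22(0−ω_c) = −68(1−ω_c)  ⇒  90ω_c = 68  ⇒  ω_c = 34/45
  ⇒ ω_c¹/ω_r¹ = 34/45
Stage 2: N_ring = 17 + 2·13 = 43
Stage 2: 17(ω_s−ω_c) = −43(ω_r−ω_c),  ω_r=0, ω_s=1
Stage 2: 17(1−ω_c) = −43(0−ω_c)  ⇒  60ω_c = 17  ⇒  ω_c = 17/60
  ⇒ ω_c²/ω_s² = 17/60
Coupling ω_s² = ω_c¹ ⇒ overall = 34/45 × 17/60 = 289/1350

289/1350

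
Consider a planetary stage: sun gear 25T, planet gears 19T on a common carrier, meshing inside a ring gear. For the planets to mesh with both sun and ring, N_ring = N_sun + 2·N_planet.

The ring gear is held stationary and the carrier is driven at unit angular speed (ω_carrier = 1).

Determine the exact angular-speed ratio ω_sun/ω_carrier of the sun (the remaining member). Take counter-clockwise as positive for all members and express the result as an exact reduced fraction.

88/25

N_ring = 25 + 2·19 = 63
25(ω_s−ω_c) = −63(ω_r−ω_c),  ω_r=0, ω_c=1
ω_s = 1 − (63/25)(0−1) = 88/25
ω_s/ω_c = 88/25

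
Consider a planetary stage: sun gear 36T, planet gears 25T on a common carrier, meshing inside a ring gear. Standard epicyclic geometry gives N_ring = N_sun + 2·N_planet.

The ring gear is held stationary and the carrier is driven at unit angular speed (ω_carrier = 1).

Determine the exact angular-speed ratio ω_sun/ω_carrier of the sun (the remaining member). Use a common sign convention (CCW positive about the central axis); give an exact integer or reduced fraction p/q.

N_ring = 36 + 2·25 = 86
36(ω_s−ω_c) = −86(ω_r−ω_c),  ω_r=0, ω_c=1
ω_s = 1 − (86/36)(0−1) = 61/18
ω_s/ω_c = 61/18

61/18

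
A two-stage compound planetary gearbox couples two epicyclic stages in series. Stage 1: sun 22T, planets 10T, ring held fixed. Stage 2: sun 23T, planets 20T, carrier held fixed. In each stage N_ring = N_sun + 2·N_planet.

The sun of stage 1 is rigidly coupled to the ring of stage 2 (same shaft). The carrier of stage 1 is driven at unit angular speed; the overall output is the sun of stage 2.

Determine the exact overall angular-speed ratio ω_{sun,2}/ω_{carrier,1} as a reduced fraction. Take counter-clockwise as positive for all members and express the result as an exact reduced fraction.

Stage 1: N_ring = 22 + 2·10 = 42
Stage 1: 22(ω_s−ω_c) = −42(ω_r−ω_c),  ω_r=0, ω_c=1
Stage 1: ω_s = 1 − (42/22)(0−1) = 32/11
  ⇒ ω_s¹/ω_c¹ = 32/11
Stage 2: N_ring = 23 + 2·20 = 63
Stage 2: 23(ω_s−ω_c) = −63(ω_r−ω_c),  ω_c=0, ω_r=1
Stage 2: ω_s = 0 − (63/23)(1−0) = -63/23
  ⇒ ω_s²/ω_r² = -63/23
Coupling ω_r² = ω_s¹ ⇒ overall = 32/11 × -63/23 = -2016/253

-2016/253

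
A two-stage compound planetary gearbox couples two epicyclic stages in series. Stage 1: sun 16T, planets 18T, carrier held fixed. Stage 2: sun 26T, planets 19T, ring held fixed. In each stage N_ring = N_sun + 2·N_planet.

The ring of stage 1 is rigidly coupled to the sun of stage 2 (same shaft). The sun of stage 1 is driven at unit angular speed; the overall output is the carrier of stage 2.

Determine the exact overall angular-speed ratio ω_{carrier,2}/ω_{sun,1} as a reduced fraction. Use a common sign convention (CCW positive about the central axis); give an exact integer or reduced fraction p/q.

Stage 1: N_ring = 16 + 2·18 = 52
Stage 1: 16(ω_s−ω_c) = −52(ω_r−ω_c),  ω_c=0, ω_s=1
Stage 1: ω_r = 0 − (16/52)(1−0) = -4/13
  ⇒ ω_r¹/ω_s¹ = -4/13
Stage 2: N_ring = 26 + 2·19 = 64
Stage 2: 26(ω_s−ω_c) = −64(ω_r−ω_c),  ω_r=0, ω_s=1
Stage 2: 26(1−ω_c) = −64(0−ω_c)  ⇒  90ω_c = 26  ⇒  ω_c = 13/45
  ⇒ ω_c²/ω_s² = 13/45
Coupling ω_s² = ω_r¹ ⇒ overall = -4/13 × 13/45 = -4/45

-4/45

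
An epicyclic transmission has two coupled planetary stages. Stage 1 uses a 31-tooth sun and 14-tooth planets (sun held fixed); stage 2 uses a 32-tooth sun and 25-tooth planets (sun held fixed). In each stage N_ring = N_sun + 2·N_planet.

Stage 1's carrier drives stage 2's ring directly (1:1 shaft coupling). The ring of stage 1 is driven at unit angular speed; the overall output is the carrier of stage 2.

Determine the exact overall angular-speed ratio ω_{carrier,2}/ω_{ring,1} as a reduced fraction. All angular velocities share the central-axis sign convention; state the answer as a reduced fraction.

Stage 1: N_ring = 31 + 2·14 = 59
Stage 1: 31(ω_s−ω_c) = −59(ω_r−ω_c),  ω_s=0, ω_r=1
Stage 1: 31(0−ω_c) = −59(1−ω_c)  ⇒  90ω_c = 59  ⇒  ω_c = 59/90
  ⇒ ω_c¹/ω_r¹ = 59/90
Stage 2: N_ring = 32 + 2·25 = 82
Stage 2: 32(ω_s−ω_c) = −82(ω_r−ω_c),  ω_s=0, ω_r=1
Stage 2: 32(0−ω_c) = −82(1−ω_c)  ⇒  114ω_c = 82  ⇒  ω_c = 41/57
  ⇒ ω_c²/ω_r² = 41/57
Coupling ω_r² = ω_c¹ ⇒ overall = 59/90 × 41/57 = 2419/5130

2419/5130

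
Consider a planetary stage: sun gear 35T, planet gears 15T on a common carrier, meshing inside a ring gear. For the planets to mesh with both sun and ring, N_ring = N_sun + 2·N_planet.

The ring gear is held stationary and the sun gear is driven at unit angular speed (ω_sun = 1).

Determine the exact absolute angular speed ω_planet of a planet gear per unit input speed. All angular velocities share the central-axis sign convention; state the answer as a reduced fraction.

N_ring = 35 + 2·15 = 65
35(ω_s−ω_c) = −65(ω_r−ω_c),  ω_r=0, ω_s=1
35(1−ω_c) = −65(0−ω_c)  ⇒  100ω_c = 35  ⇒  ω_c = 7/20
sun–planet: 35·(1−7/20) = −15·(ω_p−ω_c)  ⇒  ω_p−ω_c = −(35/15)·(13/20) = -91/60
ω_p = 7/20 − 91/60 = -7/6

-7/6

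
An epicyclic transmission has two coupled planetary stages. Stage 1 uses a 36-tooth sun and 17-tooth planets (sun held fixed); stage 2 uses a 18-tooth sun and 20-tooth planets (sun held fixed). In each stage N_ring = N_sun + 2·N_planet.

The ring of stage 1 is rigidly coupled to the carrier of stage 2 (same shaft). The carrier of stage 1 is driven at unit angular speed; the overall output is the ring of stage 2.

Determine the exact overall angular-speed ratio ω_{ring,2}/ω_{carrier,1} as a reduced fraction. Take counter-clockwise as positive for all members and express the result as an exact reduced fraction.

Stage 1: N_ring = 36 + 2·17 = 70
Stage 1: 36(ω_s−ω_c) = −70(ω_r−ω_c),  ω_s=0, ω_c=1
Stage 1: ω_r = 1 − (36/70)(0−1) = 53/35
  ⇒ ω_r¹/ω_c¹ = 53/35
Stage 2: N_ring = 18 + 2·20 = 58
Stage 2: 18(ω_s−ω_c) = −58(ω_r−ω_c),  ω_s=0, ω_c=1
Stage 2: ω_r = 1 − (18/58)(0−1) = 38/29
  ⇒ ω_r²/ω_c² = 38/29
Coupling ω_c² = ω_r¹ ⇒ overall = 53/35 × 38/29 = 2014/1015

2014/1015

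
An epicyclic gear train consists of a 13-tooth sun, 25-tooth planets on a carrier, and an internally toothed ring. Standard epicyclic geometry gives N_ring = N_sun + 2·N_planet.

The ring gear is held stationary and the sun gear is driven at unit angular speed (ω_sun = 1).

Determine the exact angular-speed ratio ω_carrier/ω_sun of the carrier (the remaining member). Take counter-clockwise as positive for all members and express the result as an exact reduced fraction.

13/76

N_ring = 13 + 2·25 = 63
13(ω_s−ω_c) = −63(ω_r−ω_c),  ω_r=0, ω_s=1
13(1−ω_c) = −63(0−ω_c)  ⇒  76ω_c = 13  ⇒  ω_c = 13/76
ω_c/ω_s = 13/76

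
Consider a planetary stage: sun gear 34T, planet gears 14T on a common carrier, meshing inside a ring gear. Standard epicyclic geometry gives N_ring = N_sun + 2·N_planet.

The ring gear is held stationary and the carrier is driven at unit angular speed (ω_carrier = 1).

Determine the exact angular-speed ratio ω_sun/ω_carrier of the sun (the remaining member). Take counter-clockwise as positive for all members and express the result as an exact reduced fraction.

N_ring = 34 + 2·14 = 62
34(ω_s−ω_c) = −62(ω_r−ω_c),  ω_r=0, ω_c=1
ω_s = 1 − (62/34)(0−1) = 48/17
ω_s/ω_c = 48/17

48/17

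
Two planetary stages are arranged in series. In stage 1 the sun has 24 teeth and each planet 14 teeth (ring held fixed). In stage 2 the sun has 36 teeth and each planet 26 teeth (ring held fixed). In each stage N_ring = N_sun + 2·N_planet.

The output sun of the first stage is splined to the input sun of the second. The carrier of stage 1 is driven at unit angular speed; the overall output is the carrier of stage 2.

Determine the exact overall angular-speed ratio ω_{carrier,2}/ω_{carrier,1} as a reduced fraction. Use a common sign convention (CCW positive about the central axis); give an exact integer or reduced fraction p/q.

Stage 1: N_ring = 24 + 2·14 = 52
Stage 1: 24(ω_s−ω_c) = −52(ω_r−ω_c),  ω_r=0, ω_c=1
Stage 1: ω_s = 1 − (52/24)(0−1) = 19/6
  ⇒ ω_s¹/ω_c¹ = 19/6
Stage 2: N_ring = 36 + 2·26 = 88
Stage 2: 36(ω_s−ω_c) = −88(ω_r−ω_c),  ω_r=0, ω_s=1
Stage 2: 36(1−ω_c) = −88(0−ω_c)  ⇒  124ω_c = 36  ⇒  ω_c = 9/31
  ⇒ ω_c²/ω_s² = 9/31
Coupling ω_s² = ω_s¹ ⇒ overall = 19/6 × 9/31 = 57/62

57/62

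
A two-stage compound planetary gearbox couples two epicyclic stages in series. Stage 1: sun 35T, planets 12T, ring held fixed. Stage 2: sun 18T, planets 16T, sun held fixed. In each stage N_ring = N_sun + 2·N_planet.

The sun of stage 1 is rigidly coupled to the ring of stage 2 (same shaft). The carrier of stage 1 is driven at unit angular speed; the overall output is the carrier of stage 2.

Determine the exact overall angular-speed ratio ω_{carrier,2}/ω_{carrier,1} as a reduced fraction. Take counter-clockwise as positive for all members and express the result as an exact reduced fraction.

235/119

Stage 1: N_ring = 35 + 2·12 = 59
Stage 1: 35(ω_s−ω_c) = −59(ω_r−ω_c),  ω_r=0, ω_c=1
Stage 1: ω_s = 1 − (59/35)(0−1) = 94/35
  ⇒ ω_s¹/ω_c¹ = 94/35
Stage 2: N_ring = 18 + 2·16 = 50
Stage 2: 18(ω_s−ω_c) = −50(ω_r−ω_c),  ω_s=0, ω_r=1
Stage 2: 18(0−ω_c) = −50(1−ω_c)  ⇒  68ω_c = 50  ⇒  ω_c = 25/34
  ⇒ ω_c²/ω_r² = 25/34
Coupling ω_r² = ω_s¹ ⇒ overall = 94/35 × 25/34 = 235/119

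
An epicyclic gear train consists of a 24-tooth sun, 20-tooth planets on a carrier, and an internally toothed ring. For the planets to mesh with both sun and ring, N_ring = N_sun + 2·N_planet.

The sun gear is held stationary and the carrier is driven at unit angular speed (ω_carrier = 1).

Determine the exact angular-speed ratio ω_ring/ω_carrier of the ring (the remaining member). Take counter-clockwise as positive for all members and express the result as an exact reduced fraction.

11/8

N_ring = 24 + 2·20 = 64
24(ω_s−ω_c) = −64(ω_r−ω_c),  ω_s=0, ω_c=1
ω_r = 1 − (24/64)(0−1) = 11/8
ω_r/ω_c = 11/8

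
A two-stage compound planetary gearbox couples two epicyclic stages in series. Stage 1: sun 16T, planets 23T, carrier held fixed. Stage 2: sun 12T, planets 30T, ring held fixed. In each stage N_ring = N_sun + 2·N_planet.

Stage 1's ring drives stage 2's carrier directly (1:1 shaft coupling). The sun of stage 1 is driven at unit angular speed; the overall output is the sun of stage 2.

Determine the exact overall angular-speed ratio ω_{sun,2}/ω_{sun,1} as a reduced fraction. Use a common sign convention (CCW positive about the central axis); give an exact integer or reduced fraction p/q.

-56/31

Stage 1: N_ring = 16 + 2·23 = 62
Stage 1: 16(ω_s−ω_c) = −62(ω_r−ω_c),  ω_c=0, ω_s=1
Stage 1: ω_r = 0 − (16/62)(1−0) = -8/31
  ⇒ ω_r¹/ω_s¹ = -8/31
Stage 2: N_ring = 12 + 2·30 = 72
Stage 2: 12(ω_s−ω_c) = −72(ω_r−ω_c),  ω_r=0, ω_c=1
Stage 2: ω_s = 1 − (72/12)(0−1) = 7
  ⇒ ω_s²/ω_c² = 7
Coupling ω_c² = ω_r¹ ⇒ overall = -8/31 × 7 = -56/31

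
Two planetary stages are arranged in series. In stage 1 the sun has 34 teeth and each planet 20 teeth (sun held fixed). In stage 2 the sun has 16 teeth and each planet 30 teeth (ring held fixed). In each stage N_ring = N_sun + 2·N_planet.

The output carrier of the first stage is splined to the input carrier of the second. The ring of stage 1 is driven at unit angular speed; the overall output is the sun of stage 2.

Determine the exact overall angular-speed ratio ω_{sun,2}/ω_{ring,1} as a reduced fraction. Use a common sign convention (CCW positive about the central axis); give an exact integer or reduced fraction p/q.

Stage 1: N_ring = 34 + 2·20 = 74
Stage 1: 34(ω_s−ω_c) = −74(ω_r−ω_c),  ω_s=0, ω_r=1
Stage 1: 34(0−ω_c) = −74(1−ω_c)  ⇒  108ω_c = 74  ⇒  ω_c = 37/54
  ⇒ ω_c¹/ω_r¹ = 37/54
Stage 2: N_ring = 16 + 2·30 = 76
Stage 2: 16(ω_s−ω_c) = −76(ω_r−ω_c),  ω_r=0, ω_c=1
Stage 2: ω_s = 1 − (76/16)(0−1) = 23/4
  ⇒ ω_s²/ω_c² = 23/4
Coupling ω_c² = ω_c¹ ⇒ overall = 37/54 × 23/4 = 851/216

851/216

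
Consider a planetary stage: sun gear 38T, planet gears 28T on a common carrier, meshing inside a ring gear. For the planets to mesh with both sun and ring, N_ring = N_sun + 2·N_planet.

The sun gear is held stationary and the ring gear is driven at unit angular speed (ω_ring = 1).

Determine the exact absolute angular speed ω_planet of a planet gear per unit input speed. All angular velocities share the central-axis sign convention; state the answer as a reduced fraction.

N_ring = 38 + 2·28 = 94
38(ω_s−ω_c) = −94(ω_r−ω_c),  ω_s=0, ω_r=1
38(0−ω_c) = −94(1−ω_c)  ⇒  132ω_c = 94  ⇒  ω_c = 47/66
sun–planet: 38·(0−47/66) = −28·(ω_p−ω_c)  ⇒  ω_p−ω_c = −(38/28)·(-47/66) = 893/924
ω_p = 47/66 + 893/924 = 47/28

47/28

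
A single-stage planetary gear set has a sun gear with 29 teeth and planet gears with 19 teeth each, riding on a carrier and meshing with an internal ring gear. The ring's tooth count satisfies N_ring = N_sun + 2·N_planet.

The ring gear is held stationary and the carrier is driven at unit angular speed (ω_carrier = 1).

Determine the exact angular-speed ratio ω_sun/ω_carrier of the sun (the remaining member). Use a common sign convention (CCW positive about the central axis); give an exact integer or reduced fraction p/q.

96/29

N_ring = 29 + 2·19 = 67
29(ω_s−ω_c) = −67(ω_r−ω_c),  ω_r=0, ω_c=1
ω_s = 1 − (67/29)(0−1) = 96/29
ω_s/ω_c = 96/29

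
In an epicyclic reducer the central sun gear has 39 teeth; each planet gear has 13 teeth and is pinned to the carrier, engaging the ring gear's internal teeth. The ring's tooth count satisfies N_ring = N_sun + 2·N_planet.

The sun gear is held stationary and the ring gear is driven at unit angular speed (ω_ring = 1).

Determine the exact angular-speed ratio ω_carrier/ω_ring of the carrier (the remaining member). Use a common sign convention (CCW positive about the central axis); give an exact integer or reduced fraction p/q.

5/8

N_ring = 39 + 2·13 = 65
39(ω_s−ω_c) = −65(ω_r−ω_c),  ω_s=0, ω_r=1
39(0−ω_c) = −65(1−ω_c)  ⇒  104ω_c = 65  ⇒  ω_c = 5/8
ω_c/ω_r = 5/8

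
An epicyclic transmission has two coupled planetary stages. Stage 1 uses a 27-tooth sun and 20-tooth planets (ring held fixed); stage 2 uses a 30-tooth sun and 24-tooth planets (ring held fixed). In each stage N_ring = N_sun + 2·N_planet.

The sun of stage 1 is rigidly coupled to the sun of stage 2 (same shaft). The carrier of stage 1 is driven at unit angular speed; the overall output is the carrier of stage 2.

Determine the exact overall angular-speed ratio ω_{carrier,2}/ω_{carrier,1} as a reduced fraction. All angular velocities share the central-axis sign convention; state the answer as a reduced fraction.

Stage 1: N_ring = 27 + 2·20 = 67
Stage 1: 27(ω_s−ω_c) = −67(ω_r−ω_c),  ω_r=0, ω_c=1
Stage 1: ω_s = 1 − (67/27)(0−1) = 94/27
  ⇒ ω_s¹/ω_c¹ = 94/27
Stage 2: N_ring = 30 + 2·24 = 78
Stage 2: 30(ω_s−ω_c) = −78(ω_r−ω_c),  ω_r=0, ω_s=1
Stage 2: 30(1−ω_c) = −78(0−ω_c)  ⇒  108ω_c = 30  ⇒  ω_c = 5/18
  ⇒ ω_c²/ω_s² = 5/18
Coupling ω_s² = ω_s¹ ⇒ overall = 94/27 × 5/18 = 235/243

235/243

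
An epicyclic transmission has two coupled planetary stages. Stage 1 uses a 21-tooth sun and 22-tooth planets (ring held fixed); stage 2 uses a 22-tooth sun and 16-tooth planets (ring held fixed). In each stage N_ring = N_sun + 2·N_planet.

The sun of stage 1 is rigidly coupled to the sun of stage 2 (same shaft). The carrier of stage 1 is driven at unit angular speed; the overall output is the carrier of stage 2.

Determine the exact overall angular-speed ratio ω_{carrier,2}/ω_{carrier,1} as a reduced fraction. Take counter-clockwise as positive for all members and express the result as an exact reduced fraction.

Stage 1: N_ring = 21 + 2·22 = 65
Stage 1: 21(ω_s−ω_c) = −65(ω_r−ω_c),  ω_r=0, ω_c=1
Stage 1: ω_s = 1 − (65/21)(0−1) = 86/21
  ⇒ ω_s¹/ω_c¹ = 86/21
Stage 2: N_ring = 22 + 2·16 = 54
Stage 2: 22(ω_s−ω_c) = −54(ω_r−ω_c),  ω_r=0, ω_s=1
Stage 2: 22(1−ω_c) = −54(0−ω_c)  ⇒  76ω_c = 22  ⇒  ω_c = 11/38
  ⇒ ω_c²/ω_s² = 11/38
Coupling ω_s² = ω_s¹ ⇒ overall = 86/21 × 11/38 = 473/399

473/399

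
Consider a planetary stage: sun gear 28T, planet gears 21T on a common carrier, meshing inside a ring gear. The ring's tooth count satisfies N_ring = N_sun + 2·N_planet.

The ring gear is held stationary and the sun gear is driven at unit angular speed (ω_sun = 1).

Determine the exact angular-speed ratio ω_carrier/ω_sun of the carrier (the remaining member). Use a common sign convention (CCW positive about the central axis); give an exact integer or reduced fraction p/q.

N_ring = 28 + 2·21 = 70
28(ω_s−ω_c) = −70(ω_r−ω_c),  ω_r=0, ω_s=1
28(1−ω_c) = −70(0−ω_c)  ⇒  98ω_c = 28  ⇒  ω_c = 2/7
ω_c/ω_s = 2/7

2/7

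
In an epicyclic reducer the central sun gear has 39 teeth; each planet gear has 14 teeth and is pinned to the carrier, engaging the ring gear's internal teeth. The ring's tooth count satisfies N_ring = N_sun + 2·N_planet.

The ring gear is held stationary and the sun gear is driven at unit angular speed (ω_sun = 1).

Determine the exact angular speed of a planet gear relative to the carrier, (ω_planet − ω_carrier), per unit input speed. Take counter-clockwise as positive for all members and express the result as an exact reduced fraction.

N_ring = 39 + 2·14 = 67
39(ω_s−ω_c) = −67(ω_r−ω_c),  ω_r=0, ω_s=1
39(1−ω_c) = −67(0−ω_c)  ⇒  106ω_c = 39  ⇒  ω_c = 39/106
sun–planet: 39·(1−39/106) = −14·(ω_p−ω_c)  ⇒  ω_p−ω_c = −(39/14)·(67/106) = -2613/1484

-2613/1484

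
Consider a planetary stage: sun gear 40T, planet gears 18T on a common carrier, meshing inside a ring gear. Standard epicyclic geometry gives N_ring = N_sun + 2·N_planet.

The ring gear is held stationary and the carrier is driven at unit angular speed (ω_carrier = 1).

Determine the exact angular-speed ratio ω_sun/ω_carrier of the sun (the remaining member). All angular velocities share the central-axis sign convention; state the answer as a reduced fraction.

N_ring = 40 + 2·18 = 76
40(ω_s−ω_c) = −76(ω_r−ω_c),  ω_r=0, ω_c=1
ω_s = 1 − (76/40)(0−1) = 29/10
ω_s/ω_c = 29/10

29/10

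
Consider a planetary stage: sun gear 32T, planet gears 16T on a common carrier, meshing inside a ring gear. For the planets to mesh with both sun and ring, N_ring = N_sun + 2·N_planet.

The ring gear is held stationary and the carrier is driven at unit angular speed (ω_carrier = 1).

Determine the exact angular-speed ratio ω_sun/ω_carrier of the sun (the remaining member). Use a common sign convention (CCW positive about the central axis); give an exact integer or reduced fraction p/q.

N_ring = 32 + 2·16 = 64
32(ω_s−ω_c) = −64(ω_r−ω_c),  ω_r=0, ω_c=1
ω_s = 1 − (64/32)(0−1) = 3
ω_s/ω_c = 3

3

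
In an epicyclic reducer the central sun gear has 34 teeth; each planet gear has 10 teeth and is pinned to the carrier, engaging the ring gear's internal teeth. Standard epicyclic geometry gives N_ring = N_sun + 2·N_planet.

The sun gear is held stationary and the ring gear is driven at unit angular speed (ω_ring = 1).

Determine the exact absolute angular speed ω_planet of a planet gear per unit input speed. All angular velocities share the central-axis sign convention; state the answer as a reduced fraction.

27/10

N_ring = 34 + 2·10 = 54
34(ω_s−ω_c) = −54(ω_r−ω_c),  ω_s=0, ω_r=1
34(0−ω_c) = −54(1−ω_c)  ⇒  88ω_c = 54  ⇒  ω_c = 27/44
sun–planet: 34·(0−27/44) = −10·(ω_p−ω_c)  ⇒  ω_p−ω_c = −(34/10)·(-27/44) = 459/220
ω_p = 27/44 + 459/220 = 27/10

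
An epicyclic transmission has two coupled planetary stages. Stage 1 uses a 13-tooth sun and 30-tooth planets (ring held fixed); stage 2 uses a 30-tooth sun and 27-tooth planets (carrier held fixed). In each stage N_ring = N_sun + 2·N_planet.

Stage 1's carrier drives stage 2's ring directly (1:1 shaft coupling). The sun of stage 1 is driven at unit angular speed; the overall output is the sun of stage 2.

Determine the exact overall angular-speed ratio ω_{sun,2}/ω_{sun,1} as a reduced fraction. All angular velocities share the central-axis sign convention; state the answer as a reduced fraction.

Stage 1: N_ring = 13 + 2·30 = 73
Stage 1: 13(ω_s−ω_c) = −73(ω_r−ω_c),  ω_r=0, ω_s=1
Stage 1: 13(1−ω_c) = −73(0−ω_c)  ⇒  86ω_c = 13  ⇒  ω_c = 13/86
  ⇒ ω_c¹/ω_s¹ = 13/86
Stage 2: N_ring = 30 + 2·27 = 84
Stage 2: 30(ω_s−ω_c) = −84(ω_r−ω_c),  ω_c=0, ω_r=1
Stage 2: ω_s = 0 − (84/30)(1−0) = -14/5
  ⇒ ω_s²/ω_r² = -14/5
Coupling ω_r² = ω_c¹ ⇒ overall = 13/86 × -14/5 = -91/215

-91/215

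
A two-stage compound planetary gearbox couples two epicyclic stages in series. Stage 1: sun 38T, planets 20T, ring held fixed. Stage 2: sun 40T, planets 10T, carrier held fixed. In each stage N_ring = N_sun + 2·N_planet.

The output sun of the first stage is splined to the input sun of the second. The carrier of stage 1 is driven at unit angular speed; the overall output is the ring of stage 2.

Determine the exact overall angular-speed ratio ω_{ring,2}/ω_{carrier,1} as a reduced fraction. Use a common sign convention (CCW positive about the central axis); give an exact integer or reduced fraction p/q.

Stage 1: N_ring = 38 + 2·20 = 78
Stage 1: 38(ω_s−ω_c) = −78(ω_r−ω_c),  ω_r=0, ω_c=1
Stage 1: ω_s = 1 − (78/38)(0−1) = 58/19
  ⇒ ω_s¹/ω_c¹ = 58/19
Stage 2: N_ring = 40 + 2·10 = 60
Stage 2: 40(ω_s−ω_c) = −60(ω_r−ω_c),  ω_c=0, ω_s=1
Stage 2: ω_r = 0 − (40/60)(1−0) = -2/3
  ⇒ ω_r²/ω_s² = -2/3
Coupling ω_s² = ω_s¹ ⇒ overall = 58/19 × -2/3 = -116/57

-116/57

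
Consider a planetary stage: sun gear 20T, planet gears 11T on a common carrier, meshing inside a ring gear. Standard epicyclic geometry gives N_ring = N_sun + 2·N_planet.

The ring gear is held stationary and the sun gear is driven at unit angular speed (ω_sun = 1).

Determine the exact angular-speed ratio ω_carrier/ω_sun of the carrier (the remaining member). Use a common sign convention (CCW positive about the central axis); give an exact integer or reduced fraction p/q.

10/31

N_ring = 20 + 2·11 = 42
20(ω_s−ω_c) = −42(ω_r−ω_c),  ω_r=0, ω_s=1
20(1−ω_c) = −42(0−ω_c)  ⇒  62ω_c = 20  ⇒  ω_c = 10/31
ω_c/ω_s = 10/31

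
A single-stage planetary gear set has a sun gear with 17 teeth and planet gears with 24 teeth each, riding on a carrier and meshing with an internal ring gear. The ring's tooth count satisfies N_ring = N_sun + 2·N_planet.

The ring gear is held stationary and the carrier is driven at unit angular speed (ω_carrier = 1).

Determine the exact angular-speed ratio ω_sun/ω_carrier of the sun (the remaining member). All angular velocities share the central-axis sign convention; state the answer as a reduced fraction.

N_ring = 17 + 2·24 = 65
17(ω_s−ω_c) = −65(ω_r−ω_c),  ω_r=0, ω_c=1
ω_s = 1 − (65/17)(0−1) = 82/17
ω_s/ω_c = 82/17

82/17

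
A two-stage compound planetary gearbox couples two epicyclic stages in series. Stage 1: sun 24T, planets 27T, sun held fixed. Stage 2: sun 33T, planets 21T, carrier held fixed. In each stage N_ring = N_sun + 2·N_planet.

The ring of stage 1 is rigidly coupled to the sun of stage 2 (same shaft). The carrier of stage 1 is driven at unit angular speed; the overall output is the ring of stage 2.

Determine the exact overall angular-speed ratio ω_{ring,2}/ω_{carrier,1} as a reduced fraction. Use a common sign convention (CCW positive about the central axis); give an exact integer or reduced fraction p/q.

Stage 1: N_ring = 24 + 2·27 = 78
Stage 1: 24(ω_s−ω_c) = −78(ω_r−ω_c),  ω_s=0, ω_c=1
Stage 1: ω_r = 1 − (24/78)(0−1) = 17/13
  ⇒ ω_r¹/ω_c¹ = 17/13
Stage 2: N_ring = 33 + 2·21 = 75
Stage 2: 33(ω_s−ω_c) = −75(ω_r−ω_c),  ω_c=0, ω_s=1
Stage 2: ω_r = 0 − (33/75)(1−0) = -11/25
  ⇒ ω_r²/ω_s² = -11/25
Coupling ω_s² = ω_r¹ ⇒ overall = 17/13 × -11/25 = -187/325

-187/325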